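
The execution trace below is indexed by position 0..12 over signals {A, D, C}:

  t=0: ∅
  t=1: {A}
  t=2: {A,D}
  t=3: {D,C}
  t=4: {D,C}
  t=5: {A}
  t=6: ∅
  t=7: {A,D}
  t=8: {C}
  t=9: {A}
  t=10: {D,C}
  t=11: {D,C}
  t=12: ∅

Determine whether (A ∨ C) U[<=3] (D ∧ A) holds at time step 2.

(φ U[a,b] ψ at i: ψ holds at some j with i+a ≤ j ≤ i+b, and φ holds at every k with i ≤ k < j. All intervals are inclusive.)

Need some j in [2,5] with (D ∧ A), and (A ∨ C) at every k in [2,j-1].
  j=2: (D ∧ A) holds; no prefix to check → satisfied.

True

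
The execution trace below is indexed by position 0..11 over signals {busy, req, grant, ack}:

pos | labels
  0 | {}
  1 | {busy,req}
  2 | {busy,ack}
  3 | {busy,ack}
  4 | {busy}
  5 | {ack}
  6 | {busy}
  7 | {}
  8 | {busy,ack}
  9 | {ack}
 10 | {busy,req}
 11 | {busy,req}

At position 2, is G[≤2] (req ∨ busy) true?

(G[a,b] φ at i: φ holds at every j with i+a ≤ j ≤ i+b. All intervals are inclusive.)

Check (req ∨ busy) at every j in [2,4]:
  j=2: true
  j=3: true
  j=4: true
All positions satisfy it → formula holds.

True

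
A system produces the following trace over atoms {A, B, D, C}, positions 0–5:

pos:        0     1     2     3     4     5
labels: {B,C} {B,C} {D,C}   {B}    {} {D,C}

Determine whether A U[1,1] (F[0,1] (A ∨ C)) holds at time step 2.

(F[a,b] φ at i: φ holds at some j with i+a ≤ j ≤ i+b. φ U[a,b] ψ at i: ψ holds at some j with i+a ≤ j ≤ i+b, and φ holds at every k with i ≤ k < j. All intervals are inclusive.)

No

Need some j in [3,3] with F[0,1] (A ∨ C), and A at every k in [2,j-1].
  j=3: F[0,1] (A ∨ C) — fails (none in [3,4]).
No j in the window works → until fails.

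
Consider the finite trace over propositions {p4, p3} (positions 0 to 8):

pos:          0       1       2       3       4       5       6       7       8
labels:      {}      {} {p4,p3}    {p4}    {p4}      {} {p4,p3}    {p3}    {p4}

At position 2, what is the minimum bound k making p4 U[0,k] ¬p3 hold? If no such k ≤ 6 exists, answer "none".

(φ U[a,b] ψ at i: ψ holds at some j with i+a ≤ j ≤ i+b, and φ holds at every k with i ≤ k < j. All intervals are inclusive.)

Need earliest j ≥ 2 with ¬p3, and p4 at every k in [2,j-1].
  j=2: rhs fails.
  j=3: rhs holds; lhs holds on [2,2]. k = 1.

1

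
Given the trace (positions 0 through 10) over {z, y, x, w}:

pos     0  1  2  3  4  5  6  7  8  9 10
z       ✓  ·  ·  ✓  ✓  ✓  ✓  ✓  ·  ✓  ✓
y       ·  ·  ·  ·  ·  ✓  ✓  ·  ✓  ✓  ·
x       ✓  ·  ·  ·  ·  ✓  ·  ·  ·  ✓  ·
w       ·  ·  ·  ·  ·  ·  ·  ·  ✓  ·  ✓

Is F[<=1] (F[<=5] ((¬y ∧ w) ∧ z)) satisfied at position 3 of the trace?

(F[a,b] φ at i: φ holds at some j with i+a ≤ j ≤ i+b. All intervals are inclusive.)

Check F[<=5] ((¬y ∧ w) ∧ z) at each j in [3,4]:
  j=3: fails (none in [3,8])
  j=4: fails (none in [4,9])
No position in the window satisfies it → formula fails.

False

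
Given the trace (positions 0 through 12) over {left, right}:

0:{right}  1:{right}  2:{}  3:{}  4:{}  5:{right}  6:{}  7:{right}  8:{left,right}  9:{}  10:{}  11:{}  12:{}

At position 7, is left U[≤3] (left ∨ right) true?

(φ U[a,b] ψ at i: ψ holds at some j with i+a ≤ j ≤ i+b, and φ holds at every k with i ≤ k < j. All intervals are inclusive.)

Need some j in [7,10] with (left ∨ right), and left at every k in [7,j-1].
  j=7: (left ∨ right) holds; no prefix to check → satisfied.

True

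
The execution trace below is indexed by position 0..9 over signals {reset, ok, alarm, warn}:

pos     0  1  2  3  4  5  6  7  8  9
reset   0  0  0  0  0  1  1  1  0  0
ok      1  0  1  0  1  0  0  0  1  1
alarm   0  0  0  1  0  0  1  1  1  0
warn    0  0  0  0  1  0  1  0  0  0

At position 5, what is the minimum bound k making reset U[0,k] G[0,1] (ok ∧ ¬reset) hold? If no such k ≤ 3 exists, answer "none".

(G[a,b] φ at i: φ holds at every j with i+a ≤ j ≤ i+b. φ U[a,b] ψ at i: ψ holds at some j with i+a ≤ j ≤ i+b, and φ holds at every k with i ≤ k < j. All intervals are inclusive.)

Need earliest j ≥ 5 with G[0,1] (ok ∧ ¬reset), and reset at every k in [5,j-1].
  j=5: rhs fails.
  j=6: rhs fails.
  j=7: rhs fails.
  j=8: rhs holds; lhs holds on [5,7]. k = 3.

3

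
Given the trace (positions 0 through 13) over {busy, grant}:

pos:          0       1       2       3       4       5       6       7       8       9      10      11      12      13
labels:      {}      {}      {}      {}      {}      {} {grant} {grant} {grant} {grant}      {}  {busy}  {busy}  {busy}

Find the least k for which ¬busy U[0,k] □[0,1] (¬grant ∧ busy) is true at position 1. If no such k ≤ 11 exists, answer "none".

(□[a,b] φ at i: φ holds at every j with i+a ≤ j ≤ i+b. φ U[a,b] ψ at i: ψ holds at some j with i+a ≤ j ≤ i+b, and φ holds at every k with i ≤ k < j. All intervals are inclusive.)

Need earliest j ≥ 1 with □[0,1] (¬grant ∧ busy), and ¬busy at every k in [1,j-1].
  j=1: rhs fails.
  j=2: rhs fails.
  j=3: rhs fails.
  j=4: rhs fails.
  j=5: rhs fails.
  j=6: rhs fails.
  j=7: rhs fails.
  j=8: rhs fails.
  j=9: rhs fails.
  j=10: rhs fails.
  j=11: rhs holds; lhs holds on [1,10]. k = 10.

10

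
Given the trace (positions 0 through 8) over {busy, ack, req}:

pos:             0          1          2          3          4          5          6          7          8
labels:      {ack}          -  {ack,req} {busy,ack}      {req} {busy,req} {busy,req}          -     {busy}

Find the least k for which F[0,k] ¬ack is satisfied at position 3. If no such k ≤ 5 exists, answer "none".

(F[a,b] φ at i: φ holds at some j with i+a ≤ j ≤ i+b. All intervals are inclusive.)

1

Scan j = 3,4,… for ¬ack:
  j=3: fails
  j=4: holds
First hit at j=4, so smallest k = 4-3 = 1.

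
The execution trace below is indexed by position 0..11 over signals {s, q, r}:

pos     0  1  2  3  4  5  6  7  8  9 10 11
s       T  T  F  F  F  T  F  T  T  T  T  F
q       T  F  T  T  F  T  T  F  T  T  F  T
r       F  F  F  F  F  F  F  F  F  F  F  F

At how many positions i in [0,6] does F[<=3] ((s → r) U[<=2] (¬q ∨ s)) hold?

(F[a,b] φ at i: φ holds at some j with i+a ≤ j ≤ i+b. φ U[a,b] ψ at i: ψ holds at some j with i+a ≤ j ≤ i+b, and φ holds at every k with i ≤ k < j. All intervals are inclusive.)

Evaluate at each i in [0,6]:
  i=0: ✓ (witness j=0)
  i=1: ✓ (witness j=1)
  i=2: ✓ (witness j=2)
  i=3: ✓ (witness j=3)
  i=4: ✓ (witness j=4)
  i=5: ✓ (witness j=5)
  i=6: ✓ (witness j=6)
Positions where it holds: {0, 1, 2, 3, 4, 5, 6} → 7.

7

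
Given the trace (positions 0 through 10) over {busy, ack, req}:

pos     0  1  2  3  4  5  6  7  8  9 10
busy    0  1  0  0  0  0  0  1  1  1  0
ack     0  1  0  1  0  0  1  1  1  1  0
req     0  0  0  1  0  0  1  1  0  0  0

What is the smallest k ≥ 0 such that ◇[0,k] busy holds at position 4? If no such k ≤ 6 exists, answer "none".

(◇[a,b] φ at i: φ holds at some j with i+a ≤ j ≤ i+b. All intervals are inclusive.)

Scan j = 4,5,… for busy:
  j=4: fails
  j=5: fails
  j=6: fails
  j=7: holds
First hit at j=7, so smallest k = 7-4 = 3.

3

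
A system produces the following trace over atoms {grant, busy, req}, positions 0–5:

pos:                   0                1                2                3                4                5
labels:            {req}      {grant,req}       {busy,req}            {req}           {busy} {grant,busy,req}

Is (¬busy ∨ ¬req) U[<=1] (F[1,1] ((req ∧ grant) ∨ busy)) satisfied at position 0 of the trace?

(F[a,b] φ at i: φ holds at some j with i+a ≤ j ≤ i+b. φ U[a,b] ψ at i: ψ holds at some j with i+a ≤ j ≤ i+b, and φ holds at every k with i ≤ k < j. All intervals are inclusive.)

True

Need some j in [0,1] with F[1,1] ((req ∧ grant) ∨ busy), and (¬busy ∨ ¬req) at every k in [0,j-1].
  j=0: F[1,1] ((req ∧ grant) ∨ busy) holds; no prefix to check → satisfied.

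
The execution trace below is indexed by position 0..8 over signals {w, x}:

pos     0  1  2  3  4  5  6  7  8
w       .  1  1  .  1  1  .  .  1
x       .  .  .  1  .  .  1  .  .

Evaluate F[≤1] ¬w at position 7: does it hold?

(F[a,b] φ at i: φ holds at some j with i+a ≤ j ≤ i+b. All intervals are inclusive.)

Check ¬w at each j in [7,8]:
  j=7: true
  j=8: false
Found at j=7 → formula holds.

Holds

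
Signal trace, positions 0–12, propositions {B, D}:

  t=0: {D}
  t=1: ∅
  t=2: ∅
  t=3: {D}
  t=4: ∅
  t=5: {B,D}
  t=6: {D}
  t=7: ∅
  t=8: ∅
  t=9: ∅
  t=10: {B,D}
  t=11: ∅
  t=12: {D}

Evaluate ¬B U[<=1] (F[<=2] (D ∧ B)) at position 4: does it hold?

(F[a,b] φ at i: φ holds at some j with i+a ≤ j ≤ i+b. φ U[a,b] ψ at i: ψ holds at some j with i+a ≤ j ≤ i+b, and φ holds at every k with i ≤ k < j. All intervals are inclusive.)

Need some j in [4,5] with F[<=2] (D ∧ B), and ¬B at every k in [4,j-1].
  j=4: F[<=2] (D ∧ B) holds; no prefix to check → satisfied.

Yes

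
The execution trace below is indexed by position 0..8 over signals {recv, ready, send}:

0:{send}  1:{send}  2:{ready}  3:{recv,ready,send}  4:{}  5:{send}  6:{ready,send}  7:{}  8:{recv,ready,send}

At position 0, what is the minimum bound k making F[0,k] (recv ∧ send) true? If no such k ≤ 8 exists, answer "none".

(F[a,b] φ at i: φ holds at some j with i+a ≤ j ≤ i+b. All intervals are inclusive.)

3

Scan j = 0,1,… for (recv ∧ send):
  j=0: fails
  j=1: fails
  j=2: fails
  j=3: holds
First hit at j=3, so smallest k = 3-0 = 3.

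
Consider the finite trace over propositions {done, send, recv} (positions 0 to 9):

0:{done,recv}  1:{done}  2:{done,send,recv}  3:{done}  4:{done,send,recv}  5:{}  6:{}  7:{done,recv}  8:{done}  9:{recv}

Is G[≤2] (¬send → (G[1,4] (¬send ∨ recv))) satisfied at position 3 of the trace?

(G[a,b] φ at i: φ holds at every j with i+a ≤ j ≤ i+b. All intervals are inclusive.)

True

Check (¬send → (G[1,4] (¬send ∨ recv))) at every j in [3,5]:
  j=3: antecedent true; consequent holds on [4,7] → ✓
  j=4: antecedent false → ✓
  j=5: antecedent true; consequent holds on [6,9] → ✓
All positions satisfy it → formula holds.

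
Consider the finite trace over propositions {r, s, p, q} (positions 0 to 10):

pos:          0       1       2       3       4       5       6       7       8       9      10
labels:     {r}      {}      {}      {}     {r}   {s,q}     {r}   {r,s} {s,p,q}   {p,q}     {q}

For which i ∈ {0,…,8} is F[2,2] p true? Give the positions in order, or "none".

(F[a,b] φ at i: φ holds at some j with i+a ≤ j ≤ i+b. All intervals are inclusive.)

6, 7

Evaluate at each i in [0,8]:
  i=0: ✗ (none in [2,2])
  i=1: ✗ (none in [3,3])
  i=2: ✗ (none in [4,4])
  i=3: ✗ (none in [5,5])
  i=4: ✗ (none in [6,6])
  i=5: ✗ (none in [7,7])
  i=6: ✓ (witness j=8)
  i=7: ✓ (witness j=9)
  i=8: ✗ (none in [10,10])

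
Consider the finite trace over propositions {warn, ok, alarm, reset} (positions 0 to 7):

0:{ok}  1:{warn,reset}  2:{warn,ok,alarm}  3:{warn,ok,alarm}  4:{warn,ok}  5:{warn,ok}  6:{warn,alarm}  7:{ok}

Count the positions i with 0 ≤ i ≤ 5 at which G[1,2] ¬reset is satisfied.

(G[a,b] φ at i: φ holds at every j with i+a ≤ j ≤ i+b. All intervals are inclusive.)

5

Evaluate at each i in [0,5]:
  i=0: ✗ (fails at j=1)
  i=1: ✓ (all of [2,3])
  i=2: ✓ (all of [3,4])
  i=3: ✓ (all of [4,5])
  i=4: ✓ (all of [5,6])
  i=5: ✓ (all of [6,7])
Positions where it holds: {1, 2, 3, 4, 5} → 5.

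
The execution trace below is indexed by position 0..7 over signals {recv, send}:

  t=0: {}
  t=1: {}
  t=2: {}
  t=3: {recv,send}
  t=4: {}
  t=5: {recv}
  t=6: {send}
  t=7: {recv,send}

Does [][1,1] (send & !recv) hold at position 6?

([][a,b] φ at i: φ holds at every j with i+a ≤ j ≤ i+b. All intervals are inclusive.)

Check (send & !recv) at every j in [7,7]:
  j=7: false
Fails at j=7 → formula fails.

Does not hold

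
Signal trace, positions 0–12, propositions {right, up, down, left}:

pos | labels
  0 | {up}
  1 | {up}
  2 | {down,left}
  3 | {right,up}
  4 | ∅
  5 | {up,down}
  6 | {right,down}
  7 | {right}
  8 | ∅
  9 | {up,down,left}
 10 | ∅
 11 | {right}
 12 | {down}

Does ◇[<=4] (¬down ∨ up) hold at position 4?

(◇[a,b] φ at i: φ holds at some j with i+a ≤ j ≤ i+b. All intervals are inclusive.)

True

Check (¬down ∨ up) at each j in [4,8]:
  j=4: true
  j=5: true
  j=6: false
  j=7: true
  j=8: true
Found at j=4 → formula holds.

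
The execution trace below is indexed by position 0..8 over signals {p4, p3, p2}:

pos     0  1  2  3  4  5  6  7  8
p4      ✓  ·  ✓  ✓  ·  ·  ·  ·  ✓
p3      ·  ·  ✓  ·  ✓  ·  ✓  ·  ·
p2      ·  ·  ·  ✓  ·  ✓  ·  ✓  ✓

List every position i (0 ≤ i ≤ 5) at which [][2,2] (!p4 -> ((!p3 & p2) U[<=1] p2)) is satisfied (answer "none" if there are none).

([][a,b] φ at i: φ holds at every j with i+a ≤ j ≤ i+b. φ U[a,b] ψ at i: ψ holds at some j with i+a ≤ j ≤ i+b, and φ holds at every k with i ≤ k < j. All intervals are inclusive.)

0, 1, 3, 5

Evaluate at each i in [0,5]:
  i=0: ✓ (all of [2,2])
  i=1: ✓ (all of [3,3])
  i=2: ✗ (fails at j=4)
  i=3: ✓ (all of [5,5])
  i=4: ✗ (fails at j=6)
  i=5: ✓ (all of [7,7])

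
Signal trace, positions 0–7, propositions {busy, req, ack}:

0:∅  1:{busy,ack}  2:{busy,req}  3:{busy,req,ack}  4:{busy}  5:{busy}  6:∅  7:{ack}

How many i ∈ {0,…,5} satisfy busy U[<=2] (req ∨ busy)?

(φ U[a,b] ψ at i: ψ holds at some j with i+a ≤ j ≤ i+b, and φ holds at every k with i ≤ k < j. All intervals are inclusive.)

Evaluate at each i in [0,5]:
  i=0: ✗ (lhs fails at k=0 before rhs at j=1)
  i=1: ✓ (rhs at j=1)
  i=2: ✓ (rhs at j=2)
  i=3: ✓ (rhs at j=3)
  i=4: ✓ (rhs at j=4)
  i=5: ✓ (rhs at j=5)
Positions where it holds: {1, 2, 3, 4, 5} → 5.

5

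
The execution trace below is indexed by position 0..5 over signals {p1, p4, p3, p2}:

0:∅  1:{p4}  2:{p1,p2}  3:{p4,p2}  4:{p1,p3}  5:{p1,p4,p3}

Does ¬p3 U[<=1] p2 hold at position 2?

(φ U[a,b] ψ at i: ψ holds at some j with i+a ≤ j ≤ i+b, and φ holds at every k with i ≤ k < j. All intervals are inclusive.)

Need some j in [2,3] with p2, and ¬p3 at every k in [2,j-1].
  j=2: p2 holds; no prefix to check → satisfied.

Holds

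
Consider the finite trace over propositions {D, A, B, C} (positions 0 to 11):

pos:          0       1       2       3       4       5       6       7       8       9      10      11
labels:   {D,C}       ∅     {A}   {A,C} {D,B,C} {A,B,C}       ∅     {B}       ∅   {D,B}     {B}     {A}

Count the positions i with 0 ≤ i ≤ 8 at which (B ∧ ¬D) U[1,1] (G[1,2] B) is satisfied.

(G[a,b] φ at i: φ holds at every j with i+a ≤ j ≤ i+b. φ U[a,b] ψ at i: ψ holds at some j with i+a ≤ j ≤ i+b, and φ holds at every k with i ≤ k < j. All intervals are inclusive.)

Evaluate at each i in [0,8]:
  i=0: ✗ (no rhs in [1,1])
  i=1: ✗ (no rhs in [2,2])
  i=2: ✗ (lhs fails at k=2 before rhs at j=3)
  i=3: ✗ (no rhs in [4,4])
  i=4: ✗ (no rhs in [5,5])
  i=5: ✗ (no rhs in [6,6])
  i=6: ✗ (no rhs in [7,7])
  i=7: ✓ (rhs at j=8; lhs holds on [7,7])
  i=8: ✗ (no rhs in [9,9])
Positions where it holds: {7} → 1.

1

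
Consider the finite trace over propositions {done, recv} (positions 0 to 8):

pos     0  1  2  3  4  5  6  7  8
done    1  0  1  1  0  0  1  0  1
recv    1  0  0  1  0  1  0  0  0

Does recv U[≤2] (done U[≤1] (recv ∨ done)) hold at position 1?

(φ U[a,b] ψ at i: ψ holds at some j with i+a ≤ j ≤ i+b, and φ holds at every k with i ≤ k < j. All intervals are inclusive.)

Need some j in [1,3] with (done U[≤1] (recv ∨ done)), and recv at every k in [1,j-1].
  j=1: (done U[≤1] (recv ∨ done)) — fails.
  j=2: (done U[≤1] (recv ∨ done)) holds, but recv fails at k=1 → not this j.
  j=3: (done U[≤1] (recv ∨ done)) holds, but recv fails at k=1 → not this j.
No j in the window works → until fails.

Does not hold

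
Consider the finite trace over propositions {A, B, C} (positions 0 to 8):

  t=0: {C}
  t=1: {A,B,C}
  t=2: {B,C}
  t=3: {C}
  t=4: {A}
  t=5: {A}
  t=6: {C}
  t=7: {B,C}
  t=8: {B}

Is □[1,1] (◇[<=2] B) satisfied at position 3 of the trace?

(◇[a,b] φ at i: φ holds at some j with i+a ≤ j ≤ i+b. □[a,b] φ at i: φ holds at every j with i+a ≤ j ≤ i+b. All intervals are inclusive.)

Does not hold

Check ◇[<=2] B at every j in [4,4]:
  j=4: fails (none in [4,6])
Fails at j=4 → formula fails.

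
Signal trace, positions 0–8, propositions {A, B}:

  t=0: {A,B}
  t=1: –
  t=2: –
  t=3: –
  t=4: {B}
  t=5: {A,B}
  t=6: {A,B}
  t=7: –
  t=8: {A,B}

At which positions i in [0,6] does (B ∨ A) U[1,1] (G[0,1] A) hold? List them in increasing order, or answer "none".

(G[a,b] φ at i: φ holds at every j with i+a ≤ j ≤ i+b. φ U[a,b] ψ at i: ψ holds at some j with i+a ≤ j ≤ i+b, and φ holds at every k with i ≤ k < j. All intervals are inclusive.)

4

Evaluate at each i in [0,6]:
  i=0: ✗ (no rhs in [1,1])
  i=1: ✗ (no rhs in [2,2])
  i=2: ✗ (no rhs in [3,3])
  i=3: ✗ (no rhs in [4,4])
  i=4: ✓ (rhs at j=5; lhs holds on [4,4])
  i=5: ✗ (no rhs in [6,6])
  i=6: ✗ (no rhs in [7,7])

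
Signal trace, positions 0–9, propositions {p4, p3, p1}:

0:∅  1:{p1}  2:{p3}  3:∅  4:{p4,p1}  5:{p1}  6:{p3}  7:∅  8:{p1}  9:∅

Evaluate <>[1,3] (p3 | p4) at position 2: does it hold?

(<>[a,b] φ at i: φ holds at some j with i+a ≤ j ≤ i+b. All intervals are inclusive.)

Yes

Check (p3 | p4) at each j in [3,5]:
  j=3: false
  j=4: true
  j=5: false
Found at j=4 → formula holds.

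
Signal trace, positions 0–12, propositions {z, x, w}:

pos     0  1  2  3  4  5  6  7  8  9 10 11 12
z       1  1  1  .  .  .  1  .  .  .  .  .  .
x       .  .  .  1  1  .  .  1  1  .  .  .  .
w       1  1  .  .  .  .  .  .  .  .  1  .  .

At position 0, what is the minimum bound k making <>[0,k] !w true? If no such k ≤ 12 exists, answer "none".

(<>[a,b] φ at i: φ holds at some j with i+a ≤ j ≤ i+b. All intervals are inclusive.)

2

Scan j = 0,1,… for !w:
  j=0: fails
  j=1: fails
  j=2: holds
First hit at j=2, so smallest k = 2-0 = 2.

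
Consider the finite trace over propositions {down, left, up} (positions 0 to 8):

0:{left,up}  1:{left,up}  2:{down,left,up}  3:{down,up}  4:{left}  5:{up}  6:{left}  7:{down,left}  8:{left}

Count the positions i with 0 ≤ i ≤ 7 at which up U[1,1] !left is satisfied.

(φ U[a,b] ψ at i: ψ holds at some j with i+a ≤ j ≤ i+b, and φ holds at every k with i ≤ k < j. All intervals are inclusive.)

1

Evaluate at each i in [0,7]:
  i=0: ✗ (no rhs in [1,1])
  i=1: ✗ (no rhs in [2,2])
  i=2: ✓ (rhs at j=3; lhs holds on [2,2])
  i=3: ✗ (no rhs in [4,4])
  i=4: ✗ (lhs fails at k=4 before rhs at j=5)
  i=5: ✗ (no rhs in [6,6])
  i=6: ✗ (no rhs in [7,7])
  i=7: ✗ (no rhs in [8,8])
Positions where it holds: {2} → 1.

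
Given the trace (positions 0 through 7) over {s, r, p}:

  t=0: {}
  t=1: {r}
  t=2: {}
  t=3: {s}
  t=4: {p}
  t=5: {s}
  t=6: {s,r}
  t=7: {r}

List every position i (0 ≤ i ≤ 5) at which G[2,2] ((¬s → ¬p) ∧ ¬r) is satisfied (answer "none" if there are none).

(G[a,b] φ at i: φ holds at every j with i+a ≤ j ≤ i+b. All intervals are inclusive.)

Evaluate at each i in [0,5]:
  i=0: ✓ (all of [2,2])
  i=1: ✓ (all of [3,3])
  i=2: ✗ (fails at j=4)
  i=3: ✓ (all of [5,5])
  i=4: ✗ (fails at j=6)
  i=5: ✗ (fails at j=7)

0, 1, 3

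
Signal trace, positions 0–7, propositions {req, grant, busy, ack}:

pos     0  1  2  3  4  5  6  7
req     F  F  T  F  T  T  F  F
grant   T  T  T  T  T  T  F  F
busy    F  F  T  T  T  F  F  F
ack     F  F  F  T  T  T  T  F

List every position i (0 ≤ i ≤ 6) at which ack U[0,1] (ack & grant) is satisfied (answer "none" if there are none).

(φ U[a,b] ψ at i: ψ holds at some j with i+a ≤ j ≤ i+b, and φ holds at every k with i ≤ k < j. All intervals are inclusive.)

Evaluate at each i in [0,6]:
  i=0: ✗ (no rhs in [0,1])
  i=1: ✗ (no rhs in [1,2])
  i=2: ✗ (lhs fails at k=2 before rhs at j=3)
  i=3: ✓ (rhs at j=3)
  i=4: ✓ (rhs at j=4)
  i=5: ✓ (rhs at j=5)
  i=6: ✗ (no rhs in [6,7])

3, 4, 5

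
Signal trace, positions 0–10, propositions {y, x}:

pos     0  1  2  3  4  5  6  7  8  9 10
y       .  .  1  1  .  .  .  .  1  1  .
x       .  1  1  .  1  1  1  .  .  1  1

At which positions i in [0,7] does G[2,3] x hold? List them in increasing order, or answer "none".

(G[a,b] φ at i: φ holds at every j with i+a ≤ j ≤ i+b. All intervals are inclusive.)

Evaluate at each i in [0,7]:
  i=0: ✗ (fails at j=3)
  i=1: ✗ (fails at j=3)
  i=2: ✓ (all of [4,5])
  i=3: ✓ (all of [5,6])
  i=4: ✗ (fails at j=7)
  i=5: ✗ (fails at j=7)
  i=6: ✗ (fails at j=8)
  i=7: ✓ (all of [9,10])

2, 3, 7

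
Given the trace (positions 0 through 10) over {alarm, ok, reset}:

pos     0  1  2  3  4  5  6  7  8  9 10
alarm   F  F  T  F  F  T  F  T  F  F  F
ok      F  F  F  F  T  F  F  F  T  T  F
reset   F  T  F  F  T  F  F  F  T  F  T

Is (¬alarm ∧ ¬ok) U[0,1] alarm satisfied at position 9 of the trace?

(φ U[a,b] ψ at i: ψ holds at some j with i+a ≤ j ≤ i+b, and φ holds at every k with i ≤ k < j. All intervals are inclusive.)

Need some j in [9,10] with alarm, and (¬alarm ∧ ¬ok) at every k in [9,j-1].
  j=9: alarm false.
  j=10: alarm false.
No j in the window works → until fails.

False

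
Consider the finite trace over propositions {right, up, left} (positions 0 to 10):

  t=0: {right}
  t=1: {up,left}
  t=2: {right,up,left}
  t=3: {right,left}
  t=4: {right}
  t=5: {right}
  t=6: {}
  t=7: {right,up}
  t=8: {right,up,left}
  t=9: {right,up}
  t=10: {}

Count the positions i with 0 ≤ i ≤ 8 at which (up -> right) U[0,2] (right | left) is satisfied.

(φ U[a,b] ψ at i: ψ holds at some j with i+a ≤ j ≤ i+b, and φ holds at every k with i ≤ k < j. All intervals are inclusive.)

Evaluate at each i in [0,8]:
  i=0: ✓ (rhs at j=0)
  i=1: ✓ (rhs at j=1)
  i=2: ✓ (rhs at j=2)
  i=3: ✓ (rhs at j=3)
  i=4: ✓ (rhs at j=4)
  i=5: ✓ (rhs at j=5)
  i=6: ✓ (rhs at j=7; lhs holds on [6,6])
  i=7: ✓ (rhs at j=7)
  i=8: ✓ (rhs at j=8)
Positions where it holds: {0, 1, 2, 3, 4, 5, 6, 7, 8} → 9.

9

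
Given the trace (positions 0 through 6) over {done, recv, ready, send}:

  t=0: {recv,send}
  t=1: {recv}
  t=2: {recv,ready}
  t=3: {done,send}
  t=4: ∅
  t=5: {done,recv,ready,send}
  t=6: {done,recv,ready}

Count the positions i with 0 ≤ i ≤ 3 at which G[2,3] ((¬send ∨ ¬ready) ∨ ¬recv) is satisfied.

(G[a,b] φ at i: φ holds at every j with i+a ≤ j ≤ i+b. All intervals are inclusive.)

2

Evaluate at each i in [0,3]:
  i=0: ✓ (all of [2,3])
  i=1: ✓ (all of [3,4])
  i=2: ✗ (fails at j=5)
  i=3: ✗ (fails at j=5)
Positions where it holds: {0, 1} → 2.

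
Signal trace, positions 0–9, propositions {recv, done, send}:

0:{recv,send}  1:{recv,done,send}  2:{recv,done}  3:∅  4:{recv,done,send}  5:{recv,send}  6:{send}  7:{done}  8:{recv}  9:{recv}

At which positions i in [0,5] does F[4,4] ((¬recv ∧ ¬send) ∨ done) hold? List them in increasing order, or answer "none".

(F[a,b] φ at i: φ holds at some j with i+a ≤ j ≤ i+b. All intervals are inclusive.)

0, 3

Evaluate at each i in [0,5]:
  i=0: ✓ (witness j=4)
  i=1: ✗ (none in [5,5])
  i=2: ✗ (none in [6,6])
  i=3: ✓ (witness j=7)
  i=4: ✗ (none in [8,8])
  i=5: ✗ (none in [9,9])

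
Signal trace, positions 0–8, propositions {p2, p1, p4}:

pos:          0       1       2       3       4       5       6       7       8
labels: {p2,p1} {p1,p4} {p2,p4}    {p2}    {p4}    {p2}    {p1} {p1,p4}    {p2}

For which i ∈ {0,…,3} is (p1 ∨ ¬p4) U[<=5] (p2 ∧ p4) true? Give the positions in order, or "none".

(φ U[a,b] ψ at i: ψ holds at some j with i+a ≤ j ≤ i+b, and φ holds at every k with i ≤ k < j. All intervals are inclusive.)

Evaluate at each i in [0,3]:
  i=0: ✓ (rhs at j=2; lhs holds on [0,1])
  i=1: ✓ (rhs at j=2; lhs holds on [1,1])
  i=2: ✓ (rhs at j=2)
  i=3: ✗ (no rhs in [3,8])

0, 1, 2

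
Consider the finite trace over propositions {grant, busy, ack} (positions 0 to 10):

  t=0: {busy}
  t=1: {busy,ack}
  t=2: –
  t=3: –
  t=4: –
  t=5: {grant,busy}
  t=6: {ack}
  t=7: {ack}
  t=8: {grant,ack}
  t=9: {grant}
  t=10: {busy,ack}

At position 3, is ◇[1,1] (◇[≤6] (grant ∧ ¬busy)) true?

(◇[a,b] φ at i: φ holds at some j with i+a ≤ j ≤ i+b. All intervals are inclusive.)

Yes

Check ◇[≤6] (grant ∧ ¬busy) at each j in [4,4]:
  j=4: holds (witness at 8)
Found at j=4 → formula holds.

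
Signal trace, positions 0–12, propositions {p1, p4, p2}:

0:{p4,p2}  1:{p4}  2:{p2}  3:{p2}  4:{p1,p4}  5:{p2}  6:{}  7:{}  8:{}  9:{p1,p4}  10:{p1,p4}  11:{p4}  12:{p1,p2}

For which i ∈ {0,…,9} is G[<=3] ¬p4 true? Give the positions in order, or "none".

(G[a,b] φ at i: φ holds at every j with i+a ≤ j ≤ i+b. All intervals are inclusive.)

5

Evaluate at each i in [0,9]:
  i=0: ✗ (fails at j=0)
  i=1: ✗ (fails at j=1)
  i=2: ✗ (fails at j=4)
  i=3: ✗ (fails at j=4)
  i=4: ✗ (fails at j=4)
  i=5: ✓ (all of [5,8])
  i=6: ✗ (fails at j=9)
  i=7: ✗ (fails at j=9)
  i=8: ✗ (fails at j=9)
  i=9: ✗ (fails at j=9)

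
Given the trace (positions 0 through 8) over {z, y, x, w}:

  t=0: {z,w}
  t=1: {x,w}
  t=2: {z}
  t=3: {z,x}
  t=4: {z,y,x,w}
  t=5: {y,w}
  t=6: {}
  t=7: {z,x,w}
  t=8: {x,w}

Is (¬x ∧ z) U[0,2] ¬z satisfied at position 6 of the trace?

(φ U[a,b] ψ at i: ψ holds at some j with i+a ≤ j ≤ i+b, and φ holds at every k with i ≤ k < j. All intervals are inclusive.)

Need some j in [6,8] with ¬z, and (¬x ∧ z) at every k in [6,j-1].
  j=6: ¬z holds; no prefix to check → satisfied.

Yes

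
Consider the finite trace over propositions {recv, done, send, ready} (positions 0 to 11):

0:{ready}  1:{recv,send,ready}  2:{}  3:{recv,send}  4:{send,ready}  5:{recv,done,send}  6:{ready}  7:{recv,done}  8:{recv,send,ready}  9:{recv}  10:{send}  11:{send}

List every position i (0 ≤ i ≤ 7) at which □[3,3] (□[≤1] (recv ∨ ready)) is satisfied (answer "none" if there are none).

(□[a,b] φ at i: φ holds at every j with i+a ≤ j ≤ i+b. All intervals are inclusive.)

0, 1, 2, 3, 4, 5

Evaluate at each i in [0,7]:
  i=0: ✓ (all of [3,3])
  i=1: ✓ (all of [4,4])
  i=2: ✓ (all of [5,5])
  i=3: ✓ (all of [6,6])
  i=4: ✓ (all of [7,7])
  i=5: ✓ (all of [8,8])
  i=6: ✗ (fails at j=9)
  i=7: ✗ (fails at j=10)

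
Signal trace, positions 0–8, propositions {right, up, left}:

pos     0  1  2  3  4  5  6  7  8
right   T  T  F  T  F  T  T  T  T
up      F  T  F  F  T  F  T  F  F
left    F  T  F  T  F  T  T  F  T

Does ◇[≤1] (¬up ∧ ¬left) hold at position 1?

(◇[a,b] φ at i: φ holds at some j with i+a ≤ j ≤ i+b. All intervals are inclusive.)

Check (¬up ∧ ¬left) at each j in [1,2]:
  j=1: false
  j=2: true
Found at j=2 → formula holds.

Yes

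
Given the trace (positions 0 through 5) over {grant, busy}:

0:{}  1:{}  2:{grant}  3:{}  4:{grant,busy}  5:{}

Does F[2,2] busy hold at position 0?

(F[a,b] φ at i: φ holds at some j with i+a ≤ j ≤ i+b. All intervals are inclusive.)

No

Check busy at each j in [2,2]:
  j=2: false
No position in the window satisfies it → formula fails.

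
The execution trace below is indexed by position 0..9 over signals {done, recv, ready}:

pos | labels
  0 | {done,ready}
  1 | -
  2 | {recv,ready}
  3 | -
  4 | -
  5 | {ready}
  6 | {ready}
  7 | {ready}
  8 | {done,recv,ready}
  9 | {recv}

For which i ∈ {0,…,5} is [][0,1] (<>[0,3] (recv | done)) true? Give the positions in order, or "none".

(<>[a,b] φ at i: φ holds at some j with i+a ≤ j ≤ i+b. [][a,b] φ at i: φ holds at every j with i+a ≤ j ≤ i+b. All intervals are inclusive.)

0, 1, 5

Evaluate at each i in [0,5]:
  i=0: ✓ (all of [0,1])
  i=1: ✓ (all of [1,2])
  i=2: ✗ (fails at j=3)
  i=3: ✗ (fails at j=3)
  i=4: ✗ (fails at j=4)
  i=5: ✓ (all of [5,6])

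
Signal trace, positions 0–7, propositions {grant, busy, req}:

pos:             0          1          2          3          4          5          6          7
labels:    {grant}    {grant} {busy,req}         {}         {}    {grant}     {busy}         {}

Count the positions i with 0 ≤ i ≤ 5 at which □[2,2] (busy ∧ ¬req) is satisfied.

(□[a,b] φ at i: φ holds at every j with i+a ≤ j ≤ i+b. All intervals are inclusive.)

1

Evaluate at each i in [0,5]:
  i=0: ✗ (fails at j=2)
  i=1: ✗ (fails at j=3)
  i=2: ✗ (fails at j=4)
  i=3: ✗ (fails at j=5)
  i=4: ✓ (all of [6,6])
  i=5: ✗ (fails at j=7)
Positions where it holds: {4} → 1.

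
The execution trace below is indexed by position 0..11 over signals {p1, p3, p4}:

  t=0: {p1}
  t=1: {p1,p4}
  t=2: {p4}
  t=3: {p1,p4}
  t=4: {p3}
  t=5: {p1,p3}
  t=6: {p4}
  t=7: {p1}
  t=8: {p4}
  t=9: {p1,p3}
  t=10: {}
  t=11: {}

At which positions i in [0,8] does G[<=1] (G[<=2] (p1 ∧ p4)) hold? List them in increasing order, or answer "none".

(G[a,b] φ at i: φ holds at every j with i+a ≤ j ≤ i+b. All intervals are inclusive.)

Evaluate at each i in [0,8]:
  i=0: ✗ (fails at j=0)
  i=1: ✗ (fails at j=1)
  i=2: ✗ (fails at j=2)
  i=3: ✗ (fails at j=3)
  i=4: ✗ (fails at j=4)
  i=5: ✗ (fails at j=5)
  i=6: ✗ (fails at j=6)
  i=7: ✗ (fails at j=7)
  i=8: ✗ (fails at j=8)

none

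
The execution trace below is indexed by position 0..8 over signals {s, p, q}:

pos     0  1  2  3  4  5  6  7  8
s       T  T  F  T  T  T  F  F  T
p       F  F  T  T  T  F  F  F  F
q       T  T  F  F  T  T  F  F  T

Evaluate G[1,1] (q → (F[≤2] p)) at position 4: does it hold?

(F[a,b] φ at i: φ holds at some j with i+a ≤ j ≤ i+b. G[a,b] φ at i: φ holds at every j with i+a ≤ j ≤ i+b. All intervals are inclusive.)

No

Check (q → (F[≤2] p)) at every j in [5,5]:
  j=5: antecedent true; consequent fails (none in [5,7]) → ✗
Fails at j=5 → formula fails.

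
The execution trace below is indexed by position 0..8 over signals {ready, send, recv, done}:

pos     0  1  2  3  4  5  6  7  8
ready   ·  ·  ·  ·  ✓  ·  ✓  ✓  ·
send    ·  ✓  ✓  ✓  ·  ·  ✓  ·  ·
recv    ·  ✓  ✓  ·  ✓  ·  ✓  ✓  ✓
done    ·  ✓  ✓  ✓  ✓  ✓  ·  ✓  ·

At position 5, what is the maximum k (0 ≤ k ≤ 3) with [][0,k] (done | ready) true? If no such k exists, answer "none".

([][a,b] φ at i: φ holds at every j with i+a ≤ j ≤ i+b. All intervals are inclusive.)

(done | ready) must hold from j=5 onward; find where it first fails.
  j=5: holds
  j=6: holds
  j=7: holds
  j=8: fails
Holds on [5,7], so largest k = 2.

2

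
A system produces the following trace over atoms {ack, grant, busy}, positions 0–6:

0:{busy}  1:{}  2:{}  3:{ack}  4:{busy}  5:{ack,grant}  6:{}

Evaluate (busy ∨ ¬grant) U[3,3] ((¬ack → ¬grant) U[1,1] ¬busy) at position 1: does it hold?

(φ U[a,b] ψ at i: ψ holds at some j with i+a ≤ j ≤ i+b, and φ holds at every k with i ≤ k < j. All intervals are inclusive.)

Need some j in [4,4] with ((¬ack → ¬grant) U[1,1] ¬busy), and (busy ∨ ¬grant) at every k in [1,j-1].
  j=4: ((¬ack → ¬grant) U[1,1] ¬busy) holds; (busy ∨ ¬grant) holds at every k in [1,3] → satisfied.

Yes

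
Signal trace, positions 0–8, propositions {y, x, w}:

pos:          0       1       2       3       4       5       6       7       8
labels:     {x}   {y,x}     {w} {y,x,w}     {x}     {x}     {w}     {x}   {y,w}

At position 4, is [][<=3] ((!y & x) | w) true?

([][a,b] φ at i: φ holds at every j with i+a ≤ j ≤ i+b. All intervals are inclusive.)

Check ((!y & x) | w) at every j in [4,7]:
  j=4: true
  j=5: true
  j=6: true
  j=7: true
All positions satisfy it → formula holds.

Yes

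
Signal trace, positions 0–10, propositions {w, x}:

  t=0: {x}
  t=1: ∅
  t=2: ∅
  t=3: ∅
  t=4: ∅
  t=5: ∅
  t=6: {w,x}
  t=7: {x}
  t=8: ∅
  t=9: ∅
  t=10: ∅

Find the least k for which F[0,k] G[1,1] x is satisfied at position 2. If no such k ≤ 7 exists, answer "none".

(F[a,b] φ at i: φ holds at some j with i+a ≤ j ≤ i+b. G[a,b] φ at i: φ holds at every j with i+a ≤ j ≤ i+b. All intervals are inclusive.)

3

Scan j = 2,3,… for G[1,1] x:
  j=2: fails
  j=3: fails
  j=4: fails
  j=5: holds
First hit at j=5, so smallest k = 5-2 = 3.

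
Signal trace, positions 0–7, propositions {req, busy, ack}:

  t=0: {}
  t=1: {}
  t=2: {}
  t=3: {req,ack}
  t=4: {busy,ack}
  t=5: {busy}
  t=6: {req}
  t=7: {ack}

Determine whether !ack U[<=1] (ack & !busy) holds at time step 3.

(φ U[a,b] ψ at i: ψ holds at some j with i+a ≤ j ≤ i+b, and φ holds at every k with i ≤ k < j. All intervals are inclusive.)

Yes

Need some j in [3,4] with (ack & !busy), and !ack at every k in [3,j-1].
  j=3: (ack & !busy) holds; no prefix to check → satisfied.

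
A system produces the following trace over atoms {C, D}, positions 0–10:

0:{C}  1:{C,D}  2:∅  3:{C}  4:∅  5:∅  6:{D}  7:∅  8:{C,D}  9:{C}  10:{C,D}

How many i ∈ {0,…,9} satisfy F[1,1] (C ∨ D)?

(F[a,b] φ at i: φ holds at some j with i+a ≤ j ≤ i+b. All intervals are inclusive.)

Evaluate at each i in [0,9]:
  i=0: ✓ (witness j=1)
  i=1: ✗ (none in [2,2])
  i=2: ✓ (witness j=3)
  i=3: ✗ (none in [4,4])
  i=4: ✗ (none in [5,5])
  i=5: ✓ (witness j=6)
  i=6: ✗ (none in [7,7])
  i=7: ✓ (witness j=8)
  i=8: ✓ (witness j=9)
  i=9: ✓ (witness j=10)
Positions where it holds: {0, 2, 5, 7, 8, 9} → 6.

6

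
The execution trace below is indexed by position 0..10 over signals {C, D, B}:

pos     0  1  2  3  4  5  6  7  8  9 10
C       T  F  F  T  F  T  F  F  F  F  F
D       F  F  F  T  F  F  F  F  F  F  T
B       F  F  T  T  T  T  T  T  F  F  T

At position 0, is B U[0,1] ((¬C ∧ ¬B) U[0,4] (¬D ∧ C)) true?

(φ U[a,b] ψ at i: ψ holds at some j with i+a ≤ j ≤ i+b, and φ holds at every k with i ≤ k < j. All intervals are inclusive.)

Holds

Need some j in [0,1] with ((¬C ∧ ¬B) U[0,4] (¬D ∧ C)), and B at every k in [0,j-1].
  j=0: ((¬C ∧ ¬B) U[0,4] (¬D ∧ C)) holds; no prefix to check → satisfied.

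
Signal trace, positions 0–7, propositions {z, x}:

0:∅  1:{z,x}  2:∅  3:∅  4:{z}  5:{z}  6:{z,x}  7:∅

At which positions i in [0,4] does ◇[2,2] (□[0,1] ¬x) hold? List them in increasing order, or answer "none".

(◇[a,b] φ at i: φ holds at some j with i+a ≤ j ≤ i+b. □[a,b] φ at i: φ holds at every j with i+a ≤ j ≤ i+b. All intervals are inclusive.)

Evaluate at each i in [0,4]:
  i=0: ✓ (witness j=2)
  i=1: ✓ (witness j=3)
  i=2: ✓ (witness j=4)
  i=3: ✗ (none in [5,5])
  i=4: ✗ (none in [6,6])

0, 1, 2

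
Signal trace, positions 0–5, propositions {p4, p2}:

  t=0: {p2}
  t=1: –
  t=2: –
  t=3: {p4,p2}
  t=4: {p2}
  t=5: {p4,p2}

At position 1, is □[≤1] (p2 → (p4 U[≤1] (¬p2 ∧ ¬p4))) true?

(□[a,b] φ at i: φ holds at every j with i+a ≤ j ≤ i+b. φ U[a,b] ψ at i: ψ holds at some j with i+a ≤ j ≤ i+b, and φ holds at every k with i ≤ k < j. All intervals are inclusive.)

Check (p2 → (p4 U[≤1] (¬p2 ∧ ¬p4))) at every j in [1,2]:
  j=1: antecedent false → ✓
  j=2: antecedent false → ✓
All positions satisfy it → formula holds.

True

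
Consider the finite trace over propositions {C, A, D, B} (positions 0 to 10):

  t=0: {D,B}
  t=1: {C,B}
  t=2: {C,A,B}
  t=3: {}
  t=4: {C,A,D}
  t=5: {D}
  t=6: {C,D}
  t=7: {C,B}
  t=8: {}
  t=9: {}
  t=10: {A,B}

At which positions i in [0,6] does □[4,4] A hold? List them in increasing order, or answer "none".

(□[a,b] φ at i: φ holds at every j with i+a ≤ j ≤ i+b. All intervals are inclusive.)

0, 6

Evaluate at each i in [0,6]:
  i=0: ✓ (all of [4,4])
  i=1: ✗ (fails at j=5)
  i=2: ✗ (fails at j=6)
  i=3: ✗ (fails at j=7)
  i=4: ✗ (fails at j=8)
  i=5: ✗ (fails at j=9)
  i=6: ✓ (all of [10,10])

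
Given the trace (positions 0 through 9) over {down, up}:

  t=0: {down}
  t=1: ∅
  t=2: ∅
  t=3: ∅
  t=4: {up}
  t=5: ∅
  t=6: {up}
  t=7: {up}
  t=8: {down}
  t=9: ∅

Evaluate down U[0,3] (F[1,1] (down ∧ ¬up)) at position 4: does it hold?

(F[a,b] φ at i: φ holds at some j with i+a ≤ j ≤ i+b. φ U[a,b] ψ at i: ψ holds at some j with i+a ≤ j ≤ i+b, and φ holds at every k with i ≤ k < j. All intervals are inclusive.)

No

Need some j in [4,7] with F[1,1] (down ∧ ¬up), and down at every k in [4,j-1].
  j=4: F[1,1] (down ∧ ¬up) — fails (none in [5,5]).
  j=5: F[1,1] (down ∧ ¬up) — fails (none in [6,6]).
  j=6: F[1,1] (down ∧ ¬up) — fails (none in [7,7]).
  j=7: F[1,1] (down ∧ ¬up) holds, but down fails at k=4 → not this j.
No j in the window works → until fails.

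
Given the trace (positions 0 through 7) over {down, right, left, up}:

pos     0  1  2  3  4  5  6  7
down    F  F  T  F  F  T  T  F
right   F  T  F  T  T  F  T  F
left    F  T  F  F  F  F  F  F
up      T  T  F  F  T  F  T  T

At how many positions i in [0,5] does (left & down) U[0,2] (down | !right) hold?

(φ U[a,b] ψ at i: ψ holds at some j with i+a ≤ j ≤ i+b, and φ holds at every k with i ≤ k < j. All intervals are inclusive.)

3

Evaluate at each i in [0,5]:
  i=0: ✓ (rhs at j=0)
  i=1: ✗ (lhs fails at k=1 before rhs at j=2)
  i=2: ✓ (rhs at j=2)
  i=3: ✗ (lhs fails at k=3 before rhs at j=5)
  i=4: ✗ (lhs fails at k=4 before rhs at j=5)
  i=5: ✓ (rhs at j=5)
Positions where it holds: {0, 2, 5} → 3.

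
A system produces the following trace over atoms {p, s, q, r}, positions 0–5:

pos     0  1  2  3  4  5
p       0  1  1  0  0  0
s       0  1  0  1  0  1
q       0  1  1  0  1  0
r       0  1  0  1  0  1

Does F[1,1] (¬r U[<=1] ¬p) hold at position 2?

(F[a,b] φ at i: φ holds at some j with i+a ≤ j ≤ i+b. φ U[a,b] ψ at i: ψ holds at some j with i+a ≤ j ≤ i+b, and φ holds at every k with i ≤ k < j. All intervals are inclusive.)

Check (¬r U[<=1] ¬p) at each j in [3,3]:
  j=3: holds
Found at j=3 → formula holds.

Yes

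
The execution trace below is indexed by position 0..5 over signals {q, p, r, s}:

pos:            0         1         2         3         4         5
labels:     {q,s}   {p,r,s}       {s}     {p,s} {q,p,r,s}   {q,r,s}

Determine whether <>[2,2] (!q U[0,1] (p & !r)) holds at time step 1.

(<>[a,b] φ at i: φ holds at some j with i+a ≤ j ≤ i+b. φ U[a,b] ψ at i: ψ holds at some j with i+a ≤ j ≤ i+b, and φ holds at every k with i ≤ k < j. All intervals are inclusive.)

Holds

Check (!q U[0,1] (p & !r)) at each j in [3,3]:
  j=3: holds
Found at j=3 → formula holds.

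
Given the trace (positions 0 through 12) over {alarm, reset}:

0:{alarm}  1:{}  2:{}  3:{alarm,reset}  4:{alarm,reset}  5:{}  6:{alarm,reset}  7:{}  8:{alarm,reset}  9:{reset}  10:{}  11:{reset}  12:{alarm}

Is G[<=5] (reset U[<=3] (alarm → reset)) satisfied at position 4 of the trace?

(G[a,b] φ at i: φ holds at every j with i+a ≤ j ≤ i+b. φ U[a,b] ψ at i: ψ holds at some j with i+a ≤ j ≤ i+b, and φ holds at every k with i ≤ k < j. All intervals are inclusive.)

Yes

Check (reset U[<=3] (alarm → reset)) at every j in [4,9]:
  j=4: holds
  j=5: holds
  j=6: holds
  j=7: holds
  j=8: holds
  j=9: holds
All positions satisfy it → formula holds.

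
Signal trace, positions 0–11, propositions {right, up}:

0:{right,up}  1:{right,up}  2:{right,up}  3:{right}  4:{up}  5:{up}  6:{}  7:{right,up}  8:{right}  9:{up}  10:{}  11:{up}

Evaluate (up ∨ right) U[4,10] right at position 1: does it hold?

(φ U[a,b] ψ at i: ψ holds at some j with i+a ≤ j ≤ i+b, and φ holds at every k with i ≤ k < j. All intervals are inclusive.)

No

Need some j in [5,11] with right, and (up ∨ right) at every k in [1,j-1].
  j=5: right false.
  j=6: right false.
  j=7: right holds, but (up ∨ right) fails at k=6 → not this j.
  j=8: right holds, but (up ∨ right) fails at k=6 → not this j.
  j=9: right false.
  j=10: right false.
  j=11: right false.
No j in the window works → until fails.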